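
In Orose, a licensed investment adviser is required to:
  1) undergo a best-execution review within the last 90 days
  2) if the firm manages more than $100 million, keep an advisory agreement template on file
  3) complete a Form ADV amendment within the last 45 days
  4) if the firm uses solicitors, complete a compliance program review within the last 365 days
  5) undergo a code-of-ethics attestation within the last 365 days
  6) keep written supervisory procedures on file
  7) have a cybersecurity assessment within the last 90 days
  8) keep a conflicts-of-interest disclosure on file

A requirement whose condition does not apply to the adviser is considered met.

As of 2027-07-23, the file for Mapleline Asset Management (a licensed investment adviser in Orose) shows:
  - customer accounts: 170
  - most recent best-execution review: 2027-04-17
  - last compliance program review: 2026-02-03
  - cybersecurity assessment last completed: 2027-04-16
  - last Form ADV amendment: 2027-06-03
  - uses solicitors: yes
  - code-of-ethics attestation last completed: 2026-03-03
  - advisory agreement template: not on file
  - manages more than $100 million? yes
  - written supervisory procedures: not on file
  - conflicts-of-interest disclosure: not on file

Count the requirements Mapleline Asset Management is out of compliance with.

8

1. best-execution review 97 days ago vs limit 90 → not met
2. condition 'manages more than $100 million' holds; advisory agreement template absent → not met
3. Form ADV amendment 50 days ago vs limit 45 → not met
4. condition 'uses solicitors' holds; compliance program review 535 days ago vs limit 365 → not met
5. code-of-ethics attestation 507 days ago vs limit 365 → not met
6. written supervisory procedures absent → not met
7. cybersecurity assessment 98 days ago vs limit 90 → not met
8. conflicts-of-interest disclosure absent → not met
Not met: 8 of 8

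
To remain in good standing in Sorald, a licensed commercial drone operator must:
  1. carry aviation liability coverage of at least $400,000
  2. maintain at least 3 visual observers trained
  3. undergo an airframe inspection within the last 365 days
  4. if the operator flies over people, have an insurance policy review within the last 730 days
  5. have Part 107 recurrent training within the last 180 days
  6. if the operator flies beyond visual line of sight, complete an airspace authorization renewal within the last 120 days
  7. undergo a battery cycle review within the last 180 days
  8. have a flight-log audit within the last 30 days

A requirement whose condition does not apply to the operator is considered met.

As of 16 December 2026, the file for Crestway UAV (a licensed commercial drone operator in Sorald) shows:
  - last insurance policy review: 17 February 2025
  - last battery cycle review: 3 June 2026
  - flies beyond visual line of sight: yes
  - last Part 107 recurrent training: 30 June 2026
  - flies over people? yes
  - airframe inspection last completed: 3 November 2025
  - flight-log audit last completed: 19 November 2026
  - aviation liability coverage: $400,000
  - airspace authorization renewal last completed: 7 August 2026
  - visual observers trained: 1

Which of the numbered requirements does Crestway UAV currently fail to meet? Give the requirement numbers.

1. aviation liability coverage $400,000 ≥ $400,000 → met
2. visual observers trained 1 < 3 → not met
3. airframe inspection 408 days ago vs limit 365 → not met
4. condition 'flies over people' holds; insurance policy review 667 days ago vs limit 730 → met
5. Part 107 recurrent training 169 days ago vs limit 180 → met
6. condition 'flies beyond visual line of sight' holds; airspace authorization renewal 131 days ago vs limit 120 → not met
7. battery cycle review 196 days ago vs limit 180 → not met
8. flight-log audit 27 days ago vs limit 30 → met
Not met: 2, 3, 6, 7

2, 3, 6, 7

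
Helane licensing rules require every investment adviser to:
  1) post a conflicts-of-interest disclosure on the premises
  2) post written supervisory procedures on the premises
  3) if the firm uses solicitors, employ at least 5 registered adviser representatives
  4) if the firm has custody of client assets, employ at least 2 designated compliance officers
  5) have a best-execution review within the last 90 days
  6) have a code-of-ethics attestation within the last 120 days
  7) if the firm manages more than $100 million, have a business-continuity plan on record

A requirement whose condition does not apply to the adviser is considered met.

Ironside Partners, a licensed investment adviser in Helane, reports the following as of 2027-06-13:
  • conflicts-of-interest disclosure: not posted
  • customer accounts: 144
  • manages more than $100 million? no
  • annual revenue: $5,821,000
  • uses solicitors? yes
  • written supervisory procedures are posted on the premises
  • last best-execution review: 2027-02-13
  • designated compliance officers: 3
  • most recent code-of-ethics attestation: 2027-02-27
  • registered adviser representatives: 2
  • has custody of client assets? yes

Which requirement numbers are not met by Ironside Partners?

1. conflicts-of-interest disclosure absent → not met
2. written supervisory procedures present → met
3. condition 'uses solicitors' holds; registered adviser representatives 2 < 5 → not met
4. condition 'has custody of client assets' holds; designated compliance officers 3 ≥ 2 → met
5. best-execution review 120 days ago vs limit 90 → not met
6. code-of-ethics attestation 106 days ago vs limit 120 → met
7. condition 'manages more than $100 million' does not hold → requirement n/a → met
Not met: 1, 3, 5

1, 3, 5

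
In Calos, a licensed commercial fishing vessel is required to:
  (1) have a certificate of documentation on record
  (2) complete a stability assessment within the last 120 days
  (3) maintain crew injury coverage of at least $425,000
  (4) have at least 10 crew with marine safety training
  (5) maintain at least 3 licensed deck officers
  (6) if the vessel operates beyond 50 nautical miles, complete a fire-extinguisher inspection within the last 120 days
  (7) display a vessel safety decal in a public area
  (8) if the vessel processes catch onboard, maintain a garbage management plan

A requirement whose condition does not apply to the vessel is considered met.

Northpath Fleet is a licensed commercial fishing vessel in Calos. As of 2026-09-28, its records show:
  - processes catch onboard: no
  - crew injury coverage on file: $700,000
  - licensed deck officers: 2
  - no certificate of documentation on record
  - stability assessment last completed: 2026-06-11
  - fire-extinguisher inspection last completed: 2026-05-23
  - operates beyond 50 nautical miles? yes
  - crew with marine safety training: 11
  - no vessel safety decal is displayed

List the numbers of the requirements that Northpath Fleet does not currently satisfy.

1, 5, 6, 7

1. certificate of documentation absent → not met
2. stability assessment 109 days ago vs limit 120 → met
3. crew injury coverage $700,000 ≥ $425,000 → met
4. crew with marine safety training 11 ≥ 10 → met
5. licensed deck officers 2 < 3 → not met
6. condition 'operates beyond 50 nautical miles' holds; fire-extinguisher inspection 128 days ago vs limit 120 → not met
7. vessel safety decal absent → not met
8. condition 'processes catch onboard' does not hold → requirement n/a → met
Not met: 1, 5, 6, 7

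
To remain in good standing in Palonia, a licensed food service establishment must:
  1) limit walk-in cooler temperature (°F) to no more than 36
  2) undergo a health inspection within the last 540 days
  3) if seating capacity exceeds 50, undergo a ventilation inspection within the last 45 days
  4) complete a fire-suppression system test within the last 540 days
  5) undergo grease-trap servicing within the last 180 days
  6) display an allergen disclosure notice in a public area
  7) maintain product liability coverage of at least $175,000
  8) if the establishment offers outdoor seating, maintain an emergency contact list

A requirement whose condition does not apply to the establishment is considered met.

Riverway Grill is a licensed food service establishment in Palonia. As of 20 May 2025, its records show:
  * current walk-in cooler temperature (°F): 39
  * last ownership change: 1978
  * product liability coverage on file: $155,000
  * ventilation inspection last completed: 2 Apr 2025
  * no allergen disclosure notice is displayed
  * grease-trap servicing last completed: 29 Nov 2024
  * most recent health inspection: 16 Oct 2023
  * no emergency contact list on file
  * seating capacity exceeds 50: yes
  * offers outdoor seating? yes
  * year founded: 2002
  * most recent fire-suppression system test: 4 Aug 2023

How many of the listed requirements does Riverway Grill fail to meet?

7

1. walk-in cooler temperature (°F) 39 > 36 → not met
2. health inspection 582 days ago vs limit 540 → not met
3. condition 'seating capacity exceeds 50' holds; ventilation inspection 48 days ago vs limit 45 → not met
4. fire-suppression system test 655 days ago vs limit 540 → not met
5. grease-trap servicing 172 days ago vs limit 180 → met
6. allergen disclosure notice absent → not met
7. product liability coverage $155,000 < $175,000 → not met
8. condition 'offers outdoor seating' holds; emergency contact list absent → not met
Not met: 7 of 8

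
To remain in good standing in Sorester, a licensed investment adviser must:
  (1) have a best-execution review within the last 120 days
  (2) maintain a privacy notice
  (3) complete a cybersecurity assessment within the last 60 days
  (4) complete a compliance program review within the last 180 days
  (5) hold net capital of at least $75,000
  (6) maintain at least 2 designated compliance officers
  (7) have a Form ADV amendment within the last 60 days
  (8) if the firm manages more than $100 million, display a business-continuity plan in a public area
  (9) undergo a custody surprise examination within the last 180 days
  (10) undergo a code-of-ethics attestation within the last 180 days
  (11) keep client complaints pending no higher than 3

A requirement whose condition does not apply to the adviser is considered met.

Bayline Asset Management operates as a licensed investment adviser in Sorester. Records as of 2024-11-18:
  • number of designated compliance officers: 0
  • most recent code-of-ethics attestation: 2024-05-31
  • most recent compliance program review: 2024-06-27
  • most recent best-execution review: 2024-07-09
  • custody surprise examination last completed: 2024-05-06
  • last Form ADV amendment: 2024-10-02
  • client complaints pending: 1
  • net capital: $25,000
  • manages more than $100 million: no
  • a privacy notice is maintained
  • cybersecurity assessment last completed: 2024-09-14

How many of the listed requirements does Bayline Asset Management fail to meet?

5

1. best-execution review 132 days ago vs limit 120 → not met
2. privacy notice present → met
3. cybersecurity assessment 65 days ago vs limit 60 → not met
4. compliance program review 144 days ago vs limit 180 → met
5. net capital $25,000 < $75,000 → not met
6. designated compliance officers 0 < 2 → not met
7. Form ADV amendment 47 days ago vs limit 60 → met
8. condition 'manages more than $100 million' does not hold → requirement n/a → met
9. custody surprise examination 196 days ago vs limit 180 → not met
10. code-of-ethics attestation 171 days ago vs limit 180 → met
11. client complaints pending 1 ≤ 3 → met
Not met: 5 of 11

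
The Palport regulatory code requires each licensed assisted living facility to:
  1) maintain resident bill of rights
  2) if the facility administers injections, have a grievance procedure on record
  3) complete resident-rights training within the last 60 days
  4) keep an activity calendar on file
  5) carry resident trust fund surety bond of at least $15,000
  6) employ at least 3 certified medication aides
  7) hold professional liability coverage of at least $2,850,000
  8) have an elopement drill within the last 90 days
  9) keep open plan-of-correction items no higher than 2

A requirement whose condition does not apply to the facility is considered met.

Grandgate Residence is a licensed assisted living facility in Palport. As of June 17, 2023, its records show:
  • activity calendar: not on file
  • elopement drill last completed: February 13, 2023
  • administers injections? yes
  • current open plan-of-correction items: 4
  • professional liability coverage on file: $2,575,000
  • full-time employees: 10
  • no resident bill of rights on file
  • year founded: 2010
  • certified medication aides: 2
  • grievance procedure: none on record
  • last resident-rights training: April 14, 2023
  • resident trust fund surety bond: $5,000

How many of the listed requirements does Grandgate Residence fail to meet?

1. resident bill of rights absent → not met
2. condition 'administers injections' holds; grievance procedure absent → not met
3. resident-rights training 64 days ago vs limit 60 → not met
4. activity calendar absent → not met
5. resident trust fund surety bond $5,000 < $15,000 → not met
6. certified medication aides 2 < 3 → not met
7. professional liability coverage $2,575,000 < $2,850,000 → not met
8. elopement drill 124 days ago vs limit 90 → not met
9. open plan-of-correction items 4 > 2 → not met
Not met: 9 of 9

9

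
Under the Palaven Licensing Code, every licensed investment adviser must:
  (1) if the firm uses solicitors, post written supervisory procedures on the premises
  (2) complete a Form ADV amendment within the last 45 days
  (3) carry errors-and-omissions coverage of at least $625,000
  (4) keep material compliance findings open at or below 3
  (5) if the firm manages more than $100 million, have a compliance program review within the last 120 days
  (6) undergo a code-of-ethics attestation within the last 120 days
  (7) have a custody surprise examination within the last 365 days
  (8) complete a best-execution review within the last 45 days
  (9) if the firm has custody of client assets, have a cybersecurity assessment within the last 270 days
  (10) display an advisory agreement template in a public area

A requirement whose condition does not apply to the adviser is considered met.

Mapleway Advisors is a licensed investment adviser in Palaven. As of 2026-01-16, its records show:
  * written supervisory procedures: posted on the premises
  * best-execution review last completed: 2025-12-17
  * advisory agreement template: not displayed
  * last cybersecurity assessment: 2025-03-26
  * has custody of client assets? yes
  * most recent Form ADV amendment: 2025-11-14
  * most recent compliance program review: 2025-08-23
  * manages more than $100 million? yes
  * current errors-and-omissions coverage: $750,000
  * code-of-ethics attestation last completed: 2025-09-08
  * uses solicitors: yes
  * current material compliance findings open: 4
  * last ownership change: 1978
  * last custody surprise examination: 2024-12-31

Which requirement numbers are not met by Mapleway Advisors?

1. condition 'uses solicitors' holds; written supervisory procedures present → met
2. Form ADV amendment 63 days ago vs limit 45 → not met
3. errors-and-omissions coverage $750,000 ≥ $625,000 → met
4. material compliance findings open 4 > 3 → not met
5. condition 'manages more than $100 million' holds; compliance program review 146 days ago vs limit 120 → not met
6. code-of-ethics attestation 130 days ago vs limit 120 → not met
7. custody surprise examination 381 days ago vs limit 365 → not met
8. best-execution review 30 days ago vs limit 45 → met
9. condition 'has custody of client assets' holds; cybersecurity assessment 296 days ago vs limit 270 → not met
10. advisory agreement template absent → not met
Not met: 2, 4, 5, 6, 7, 9, 10

2, 4, 5, 6, 7, 9, 10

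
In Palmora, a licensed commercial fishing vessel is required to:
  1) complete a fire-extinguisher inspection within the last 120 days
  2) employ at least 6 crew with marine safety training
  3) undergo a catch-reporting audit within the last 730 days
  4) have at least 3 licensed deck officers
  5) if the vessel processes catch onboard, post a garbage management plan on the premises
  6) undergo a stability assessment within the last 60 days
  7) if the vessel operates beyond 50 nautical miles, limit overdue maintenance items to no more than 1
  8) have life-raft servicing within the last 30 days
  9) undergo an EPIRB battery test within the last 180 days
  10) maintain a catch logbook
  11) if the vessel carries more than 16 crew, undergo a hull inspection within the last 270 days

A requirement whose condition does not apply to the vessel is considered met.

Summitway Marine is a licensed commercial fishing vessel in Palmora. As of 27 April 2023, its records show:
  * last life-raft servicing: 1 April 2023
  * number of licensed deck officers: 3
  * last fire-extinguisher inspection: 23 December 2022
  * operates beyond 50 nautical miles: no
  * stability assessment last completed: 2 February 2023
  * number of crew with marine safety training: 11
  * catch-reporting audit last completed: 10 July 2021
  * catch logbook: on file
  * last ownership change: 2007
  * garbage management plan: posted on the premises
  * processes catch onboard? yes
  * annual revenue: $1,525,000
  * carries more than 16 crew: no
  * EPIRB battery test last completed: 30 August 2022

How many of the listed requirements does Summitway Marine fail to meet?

1. fire-extinguisher inspection 125 days ago vs limit 120 → not met
2. crew with marine safety training 11 ≥ 6 → met
3. catch-reporting audit 656 days ago vs limit 730 → met
4. licensed deck officers 3 ≥ 3 → met
5. condition 'processes catch onboard' holds; garbage management plan present → met
6. stability assessment 84 days ago vs limit 60 → not met
7. condition 'operates beyond 50 nautical miles' does not hold → requirement n/a → met
8. life-raft servicing 26 days ago vs limit 30 → met
9. EPIRB battery test 240 days ago vs limit 180 → not met
10. catch logbook present → met
11. condition 'carries more than 16 crew' does not hold → requirement n/a → met
Not met: 3 of 11

3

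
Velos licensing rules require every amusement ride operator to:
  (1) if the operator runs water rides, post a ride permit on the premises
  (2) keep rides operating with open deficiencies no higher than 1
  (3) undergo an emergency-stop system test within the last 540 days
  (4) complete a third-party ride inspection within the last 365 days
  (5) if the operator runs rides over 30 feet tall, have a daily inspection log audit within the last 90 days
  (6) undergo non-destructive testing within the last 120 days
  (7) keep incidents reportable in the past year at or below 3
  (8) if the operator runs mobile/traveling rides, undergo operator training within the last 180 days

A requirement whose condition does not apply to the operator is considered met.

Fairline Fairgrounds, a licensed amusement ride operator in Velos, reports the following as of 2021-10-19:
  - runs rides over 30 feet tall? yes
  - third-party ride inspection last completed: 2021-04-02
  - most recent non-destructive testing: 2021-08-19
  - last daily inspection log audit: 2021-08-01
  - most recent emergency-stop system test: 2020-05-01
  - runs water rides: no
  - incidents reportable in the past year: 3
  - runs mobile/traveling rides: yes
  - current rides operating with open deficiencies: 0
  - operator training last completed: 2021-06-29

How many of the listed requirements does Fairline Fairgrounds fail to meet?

1. condition 'runs water rides' does not hold → requirement n/a → met
2. rides operating with open deficiencies 0 ≤ 1 → met
3. emergency-stop system test 536 days ago vs limit 540 → met
4. third-party ride inspection 200 days ago vs limit 365 → met
5. condition 'runs rides over 30 feet tall' holds; daily inspection log audit 79 days ago vs limit 90 → met
6. non-destructive testing 61 days ago vs limit 120 → met
7. incidents reportable in the past year 3 ≤ 3 → met
8. condition 'runs mobile/traveling rides' holds; operator training 112 days ago vs limit 180 → met
Not met: 0 of 8

0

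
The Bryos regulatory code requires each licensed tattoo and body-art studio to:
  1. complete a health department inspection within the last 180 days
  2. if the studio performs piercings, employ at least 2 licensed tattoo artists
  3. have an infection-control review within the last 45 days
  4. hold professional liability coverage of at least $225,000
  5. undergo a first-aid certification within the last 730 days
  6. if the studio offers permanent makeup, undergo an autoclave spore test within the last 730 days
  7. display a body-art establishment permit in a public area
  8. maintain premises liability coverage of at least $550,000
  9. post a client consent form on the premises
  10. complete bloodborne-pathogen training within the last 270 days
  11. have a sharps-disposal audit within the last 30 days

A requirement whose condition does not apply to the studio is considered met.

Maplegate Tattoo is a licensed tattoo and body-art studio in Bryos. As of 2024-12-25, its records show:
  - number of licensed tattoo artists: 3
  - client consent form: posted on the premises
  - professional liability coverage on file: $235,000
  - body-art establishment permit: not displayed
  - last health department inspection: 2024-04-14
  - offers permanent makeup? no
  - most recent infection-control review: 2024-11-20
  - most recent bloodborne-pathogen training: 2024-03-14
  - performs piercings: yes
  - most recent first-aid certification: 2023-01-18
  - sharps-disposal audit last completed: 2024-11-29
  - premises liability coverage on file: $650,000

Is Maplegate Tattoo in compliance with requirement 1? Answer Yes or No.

No

1. health department inspection 255 days ago vs limit 180 → not met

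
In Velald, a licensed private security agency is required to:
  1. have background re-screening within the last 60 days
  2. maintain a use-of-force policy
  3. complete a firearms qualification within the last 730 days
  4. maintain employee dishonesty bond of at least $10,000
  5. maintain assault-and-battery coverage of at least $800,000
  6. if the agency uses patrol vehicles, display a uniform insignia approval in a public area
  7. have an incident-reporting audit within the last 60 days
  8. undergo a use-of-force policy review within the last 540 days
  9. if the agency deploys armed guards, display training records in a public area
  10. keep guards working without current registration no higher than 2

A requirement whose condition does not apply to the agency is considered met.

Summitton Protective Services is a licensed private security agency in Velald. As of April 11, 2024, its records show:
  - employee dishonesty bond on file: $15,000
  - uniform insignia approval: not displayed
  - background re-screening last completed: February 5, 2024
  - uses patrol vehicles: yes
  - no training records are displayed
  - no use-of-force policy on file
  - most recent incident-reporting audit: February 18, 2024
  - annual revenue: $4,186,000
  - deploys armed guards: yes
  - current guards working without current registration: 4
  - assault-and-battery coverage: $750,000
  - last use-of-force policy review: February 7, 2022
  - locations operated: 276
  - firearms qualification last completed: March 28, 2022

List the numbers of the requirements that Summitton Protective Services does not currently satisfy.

1. background re-screening 66 days ago vs limit 60 → not met
2. use-of-force policy absent → not met
3. firearms qualification 745 days ago vs limit 730 → not met
4. employee dishonesty bond $15,000 ≥ $10,000 → met
5. assault-and-battery coverage $750,000 < $800,000 → not met
6. condition 'uses patrol vehicles' holds; uniform insignia approval absent → not met
7. incident-reporting audit 53 days ago vs limit 60 → met
8. use-of-force policy review 794 days ago vs limit 540 → not met
9. condition 'deploys armed guards' holds; training records absent → not met
10. guards working without current registration 4 > 2 → not met
Not met: 1, 2, 3, 5, 6, 8, 9, 10

1, 2, 3, 5, 6, 8, 9, 10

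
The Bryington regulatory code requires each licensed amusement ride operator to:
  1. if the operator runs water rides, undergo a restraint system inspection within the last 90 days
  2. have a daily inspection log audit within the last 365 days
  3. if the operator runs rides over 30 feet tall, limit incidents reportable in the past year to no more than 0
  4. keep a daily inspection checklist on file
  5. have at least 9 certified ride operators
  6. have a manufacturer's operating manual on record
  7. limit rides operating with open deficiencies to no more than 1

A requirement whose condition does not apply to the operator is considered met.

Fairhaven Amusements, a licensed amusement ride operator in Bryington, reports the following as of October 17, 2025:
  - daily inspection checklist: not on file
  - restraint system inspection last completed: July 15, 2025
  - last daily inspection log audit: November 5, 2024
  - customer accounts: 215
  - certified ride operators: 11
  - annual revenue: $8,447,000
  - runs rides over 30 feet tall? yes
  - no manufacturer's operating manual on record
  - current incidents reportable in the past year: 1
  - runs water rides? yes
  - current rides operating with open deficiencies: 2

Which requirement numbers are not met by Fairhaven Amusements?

1, 3, 4, 6, 7

1. condition 'runs water rides' holds; restraint system inspection 94 days ago vs limit 90 → not met
2. daily inspection log audit 346 days ago vs limit 365 → met
3. condition 'runs rides over 30 feet tall' holds; incidents reportable in the past year 1 > 0 → not met
4. daily inspection checklist absent → not met
5. certified ride operators 11 ≥ 9 → met
6. manufacturer's operating manual absent → not met
7. rides operating with open deficiencies 2 > 1 → not met
Not met: 1, 3, 4, 6, 7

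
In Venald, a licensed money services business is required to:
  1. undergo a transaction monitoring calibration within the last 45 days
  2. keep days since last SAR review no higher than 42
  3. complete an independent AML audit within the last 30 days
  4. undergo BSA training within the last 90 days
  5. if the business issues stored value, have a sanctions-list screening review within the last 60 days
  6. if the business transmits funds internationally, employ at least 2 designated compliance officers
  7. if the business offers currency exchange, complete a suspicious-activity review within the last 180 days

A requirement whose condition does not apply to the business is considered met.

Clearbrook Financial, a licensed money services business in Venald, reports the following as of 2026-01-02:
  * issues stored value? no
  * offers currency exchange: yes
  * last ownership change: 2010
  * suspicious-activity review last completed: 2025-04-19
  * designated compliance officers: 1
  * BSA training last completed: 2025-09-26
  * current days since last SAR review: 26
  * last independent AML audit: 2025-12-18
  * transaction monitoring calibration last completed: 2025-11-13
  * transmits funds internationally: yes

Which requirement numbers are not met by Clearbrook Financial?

1, 4, 6, 7

1. transaction monitoring calibration 50 days ago vs limit 45 → not met
2. days since last SAR review 26 ≤ 42 → met
3. independent AML audit 15 days ago vs limit 30 → met
4. BSA training 98 days ago vs limit 90 → not met
5. condition 'issues stored value' does not hold → requirement n/a → met
6. condition 'transmits funds internationally' holds; designated compliance officers 1 < 2 → not met
7. condition 'offers currency exchange' holds; suspicious-activity review 258 days ago vs limit 180 → not met
Not met: 1, 4, 6, 7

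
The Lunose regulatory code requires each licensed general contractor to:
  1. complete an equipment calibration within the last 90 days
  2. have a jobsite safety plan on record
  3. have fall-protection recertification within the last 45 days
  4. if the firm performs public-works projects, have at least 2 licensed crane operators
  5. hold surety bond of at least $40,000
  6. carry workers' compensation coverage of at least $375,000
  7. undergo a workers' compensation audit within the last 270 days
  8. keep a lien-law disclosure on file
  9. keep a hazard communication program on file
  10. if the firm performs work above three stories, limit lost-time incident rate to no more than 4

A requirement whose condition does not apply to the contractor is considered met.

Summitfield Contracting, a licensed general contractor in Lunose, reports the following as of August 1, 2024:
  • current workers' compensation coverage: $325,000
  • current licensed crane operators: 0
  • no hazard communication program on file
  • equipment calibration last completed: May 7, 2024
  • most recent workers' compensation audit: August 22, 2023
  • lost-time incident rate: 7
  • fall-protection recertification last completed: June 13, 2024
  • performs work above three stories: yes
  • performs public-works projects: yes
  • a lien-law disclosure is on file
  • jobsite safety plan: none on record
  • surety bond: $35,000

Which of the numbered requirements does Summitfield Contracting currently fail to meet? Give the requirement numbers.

1. equipment calibration 86 days ago vs limit 90 → met
2. jobsite safety plan absent → not met
3. fall-protection recertification 49 days ago vs limit 45 → not met
4. condition 'performs public-works projects' holds; licensed crane operators 0 < 2 → not met
5. surety bond $35,000 < $40,000 → not met
6. workers' compensation coverage $325,000 < $375,000 → not met
7. workers' compensation audit 345 days ago vs limit 270 → not met
8. lien-law disclosure present → met
9. hazard communication program absent → not met
10. condition 'performs work above three stories' holds; lost-time incident rate 7 > 4 → not met
Not met: 2, 3, 4, 5, 6, 7, 9, 10

2, 3, 4, 5, 6, 7, 9, 10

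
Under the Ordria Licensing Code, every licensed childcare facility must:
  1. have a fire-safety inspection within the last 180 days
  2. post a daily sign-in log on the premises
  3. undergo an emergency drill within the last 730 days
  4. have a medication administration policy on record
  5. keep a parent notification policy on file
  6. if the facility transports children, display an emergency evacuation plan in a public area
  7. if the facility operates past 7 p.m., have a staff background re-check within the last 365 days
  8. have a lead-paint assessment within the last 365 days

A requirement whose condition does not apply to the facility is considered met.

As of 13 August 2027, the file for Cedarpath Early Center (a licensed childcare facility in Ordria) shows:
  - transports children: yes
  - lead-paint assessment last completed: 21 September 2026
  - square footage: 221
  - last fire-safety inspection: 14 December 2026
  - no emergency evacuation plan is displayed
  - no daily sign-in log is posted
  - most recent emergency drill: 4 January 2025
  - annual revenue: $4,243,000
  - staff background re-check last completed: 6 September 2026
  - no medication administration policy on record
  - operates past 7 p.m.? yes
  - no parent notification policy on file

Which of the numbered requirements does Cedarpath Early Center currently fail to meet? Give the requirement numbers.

1, 2, 3, 4, 5, 6

1. fire-safety inspection 242 days ago vs limit 180 → not met
2. daily sign-in log absent → not met
3. emergency drill 951 days ago vs limit 730 → not met
4. medication administration policy absent → not met
5. parent notification policy absent → not met
6. condition 'transports children' holds; emergency evacuation plan absent → not met
7. condition 'operates past 7 p.m.' holds; staff background re-check 341 days ago vs limit 365 → met
8. lead-paint assessment 326 days ago vs limit 365 → met
Not met: 1, 2, 3, 4, 5, 6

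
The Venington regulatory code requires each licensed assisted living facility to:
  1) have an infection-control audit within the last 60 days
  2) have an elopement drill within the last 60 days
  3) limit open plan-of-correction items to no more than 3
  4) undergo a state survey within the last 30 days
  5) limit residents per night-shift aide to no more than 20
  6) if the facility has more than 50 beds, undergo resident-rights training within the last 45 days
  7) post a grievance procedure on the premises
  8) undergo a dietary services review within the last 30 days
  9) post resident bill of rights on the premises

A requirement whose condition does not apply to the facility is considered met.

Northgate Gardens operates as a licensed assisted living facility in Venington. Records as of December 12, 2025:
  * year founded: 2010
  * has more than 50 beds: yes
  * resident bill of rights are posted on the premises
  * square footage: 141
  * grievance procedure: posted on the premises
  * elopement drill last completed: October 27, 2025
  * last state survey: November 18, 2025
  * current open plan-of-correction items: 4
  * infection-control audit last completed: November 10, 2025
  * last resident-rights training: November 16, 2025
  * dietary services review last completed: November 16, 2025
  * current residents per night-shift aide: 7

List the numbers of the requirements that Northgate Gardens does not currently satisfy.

1. infection-control audit 32 days ago vs limit 60 → met
2. elopement drill 46 days ago vs limit 60 → met
3. open plan-of-correction items 4 > 3 → not met
4. state survey 24 days ago vs limit 30 → met
5. residents per night-shift aide 7 ≤ 20 → met
6. condition 'has more than 50 beds' holds; resident-rights training 26 days ago vs limit 45 → met
7. grievance procedure present → met
8. dietary services review 26 days ago vs limit 30 → met
9. resident bill of rights present → met
Not met: 3

3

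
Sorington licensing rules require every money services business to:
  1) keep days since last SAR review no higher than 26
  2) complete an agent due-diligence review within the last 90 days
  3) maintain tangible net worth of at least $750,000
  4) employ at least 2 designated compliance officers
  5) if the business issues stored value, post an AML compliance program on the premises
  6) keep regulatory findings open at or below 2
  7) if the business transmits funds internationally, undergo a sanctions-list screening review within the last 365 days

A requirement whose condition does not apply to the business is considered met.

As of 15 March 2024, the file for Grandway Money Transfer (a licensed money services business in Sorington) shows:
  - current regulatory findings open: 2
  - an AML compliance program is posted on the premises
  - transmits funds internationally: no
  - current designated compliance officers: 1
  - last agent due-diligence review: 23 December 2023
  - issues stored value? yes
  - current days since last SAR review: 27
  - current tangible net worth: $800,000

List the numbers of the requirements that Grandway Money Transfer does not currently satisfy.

1, 4

1. days since last SAR review 27 > 26 → not met
2. agent due-diligence review 83 days ago vs limit 90 → met
3. tangible net worth $800,000 ≥ $750,000 → met
4. designated compliance officers 1 < 2 → not met
5. condition 'issues stored value' holds; AML compliance program present → met
6. regulatory findings open 2 ≤ 2 → met
7. condition 'transmits funds internationally' does not hold → requirement n/a → met
Not met: 1, 4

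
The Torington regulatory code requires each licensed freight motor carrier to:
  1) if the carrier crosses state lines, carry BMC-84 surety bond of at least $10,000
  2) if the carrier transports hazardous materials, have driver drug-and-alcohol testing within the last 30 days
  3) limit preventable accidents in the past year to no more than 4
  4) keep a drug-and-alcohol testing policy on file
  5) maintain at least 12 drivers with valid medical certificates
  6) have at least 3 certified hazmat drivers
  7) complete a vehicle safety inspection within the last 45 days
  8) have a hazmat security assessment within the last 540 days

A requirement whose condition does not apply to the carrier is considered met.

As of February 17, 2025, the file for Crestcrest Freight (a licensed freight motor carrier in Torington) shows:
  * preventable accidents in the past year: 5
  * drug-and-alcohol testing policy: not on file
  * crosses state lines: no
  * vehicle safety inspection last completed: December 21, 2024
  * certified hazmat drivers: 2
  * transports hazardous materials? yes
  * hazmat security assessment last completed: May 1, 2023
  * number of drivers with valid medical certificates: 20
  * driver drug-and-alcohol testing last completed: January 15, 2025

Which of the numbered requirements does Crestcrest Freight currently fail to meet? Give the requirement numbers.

2, 3, 4, 6, 7, 8

1. condition 'crosses state lines' does not hold → requirement n/a → met
2. condition 'transports hazardous materials' holds; driver drug-and-alcohol testing 33 days ago vs limit 30 → not met
3. preventable accidents in the past year 5 > 4 → not met
4. drug-and-alcohol testing policy absent → not met
5. drivers with valid medical certificates 20 ≥ 12 → met
6. certified hazmat drivers 2 < 3 → not met
7. vehicle safety inspection 58 days ago vs limit 45 → not met
8. hazmat security assessment 658 days ago vs limit 540 → not met
Not met: 2, 3, 4, 6, 7, 8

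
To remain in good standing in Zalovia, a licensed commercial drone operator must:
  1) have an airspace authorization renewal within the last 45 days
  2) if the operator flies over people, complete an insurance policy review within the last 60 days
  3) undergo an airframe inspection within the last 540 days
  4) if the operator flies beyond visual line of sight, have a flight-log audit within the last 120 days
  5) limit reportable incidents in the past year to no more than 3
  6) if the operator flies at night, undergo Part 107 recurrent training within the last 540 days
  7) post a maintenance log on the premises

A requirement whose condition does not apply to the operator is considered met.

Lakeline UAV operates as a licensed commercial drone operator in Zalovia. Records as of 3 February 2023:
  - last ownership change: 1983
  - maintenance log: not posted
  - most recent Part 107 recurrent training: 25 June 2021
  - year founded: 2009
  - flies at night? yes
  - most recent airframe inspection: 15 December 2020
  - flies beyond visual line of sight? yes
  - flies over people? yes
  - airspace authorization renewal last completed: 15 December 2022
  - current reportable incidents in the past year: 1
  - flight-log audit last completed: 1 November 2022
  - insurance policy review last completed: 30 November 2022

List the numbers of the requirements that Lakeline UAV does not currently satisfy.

1, 2, 3, 6, 7

1. airspace authorization renewal 50 days ago vs limit 45 → not met
2. condition 'flies over people' holds; insurance policy review 65 days ago vs limit 60 → not met
3. airframe inspection 780 days ago vs limit 540 → not met
4. condition 'flies beyond visual line of sight' holds; flight-log audit 94 days ago vs limit 120 → met
5. reportable incidents in the past year 1 ≤ 3 → met
6. condition 'flies at night' holds; Part 107 recurrent training 588 days ago vs limit 540 → not met
7. maintenance log absent → not met
Not met: 1, 2, 3, 6, 7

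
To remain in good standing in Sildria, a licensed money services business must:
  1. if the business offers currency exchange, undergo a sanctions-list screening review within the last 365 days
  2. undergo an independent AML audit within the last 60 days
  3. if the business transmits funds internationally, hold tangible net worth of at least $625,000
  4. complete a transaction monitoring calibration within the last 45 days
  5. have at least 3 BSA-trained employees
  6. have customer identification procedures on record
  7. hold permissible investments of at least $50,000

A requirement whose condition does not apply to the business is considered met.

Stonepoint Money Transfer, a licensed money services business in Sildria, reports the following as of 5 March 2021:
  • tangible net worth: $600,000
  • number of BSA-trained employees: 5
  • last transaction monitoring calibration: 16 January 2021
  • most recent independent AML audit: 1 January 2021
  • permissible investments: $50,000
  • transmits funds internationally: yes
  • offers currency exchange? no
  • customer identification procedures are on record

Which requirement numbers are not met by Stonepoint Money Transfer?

2, 3, 4

1. condition 'offers currency exchange' does not hold → requirement n/a → met
2. independent AML audit 63 days ago vs limit 60 → not met
3. condition 'transmits funds internationally' holds; tangible net worth $600,000 < $625,000 → not met
4. transaction monitoring calibration 48 days ago vs limit 45 → not met
5. BSA-trained employees 5 ≥ 3 → met
6. customer identification procedures present → met
7. permissible investments $50,000 ≥ $50,000 → met
Not met: 2, 3, 4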